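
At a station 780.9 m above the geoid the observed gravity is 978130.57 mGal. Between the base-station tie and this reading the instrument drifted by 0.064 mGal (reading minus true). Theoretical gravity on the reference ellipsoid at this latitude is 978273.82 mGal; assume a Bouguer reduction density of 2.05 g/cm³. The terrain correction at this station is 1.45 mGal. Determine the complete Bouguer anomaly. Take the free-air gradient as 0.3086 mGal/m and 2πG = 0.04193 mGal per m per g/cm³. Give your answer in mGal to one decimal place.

32.0

Drift-corrected reading = 978130.57 − (0.064) = 978130.506 mGal
Free-air correction = 0.3086 × 780.9 = 240.99 mGal
Free-air anomaly = 978130.506 − 978273.82 + (240.99) = 97.676 mGal
Bouguer slab correction = 0.04193 × 2.05 × 780.9 = 67.12 mGal
Simple Bouguer anomaly = 97.676 − (67.12) = 30.556 mGal
Complete Bouguer anomaly = 30.556 + 1.45 = 32.006 mGal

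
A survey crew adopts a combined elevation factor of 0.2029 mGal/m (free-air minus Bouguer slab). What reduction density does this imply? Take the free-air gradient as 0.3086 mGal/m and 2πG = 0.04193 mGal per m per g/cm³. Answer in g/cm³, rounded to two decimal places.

0.2029 = 0.3086 − 0.04193 × ρ
ρ = (0.3086 − 0.2029) / 0.04193 = 2.52 g/cm³

2.52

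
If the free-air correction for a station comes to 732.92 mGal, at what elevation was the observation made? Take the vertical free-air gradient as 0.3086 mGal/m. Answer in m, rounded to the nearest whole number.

h = 732.92 / 0.3086 = 2374.98 m

2375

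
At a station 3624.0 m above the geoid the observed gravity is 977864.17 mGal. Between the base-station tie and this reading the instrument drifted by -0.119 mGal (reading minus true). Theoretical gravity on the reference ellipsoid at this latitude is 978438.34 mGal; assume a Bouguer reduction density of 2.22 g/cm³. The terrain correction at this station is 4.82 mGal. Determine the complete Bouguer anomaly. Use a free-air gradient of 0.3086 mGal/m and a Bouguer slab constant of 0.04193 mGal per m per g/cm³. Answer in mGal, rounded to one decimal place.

Drift-corrected reading = 977864.17 − (-0.119) = 977864.289 mGal
Free-air correction = 0.3086 × 3624.0 = 1118.37 mGal
Free-air anomaly = 977864.289 − 978438.34 + (1118.37) = 544.319 mGal
Bouguer slab correction = 0.04193 × 2.22 × 3624.0 = 337.34 mGal
Simple Bouguer anomaly = 544.319 − (337.34) = 206.979 mGal
Complete Bouguer anomaly = 206.979 + 4.82 = 211.799 mGal

211.8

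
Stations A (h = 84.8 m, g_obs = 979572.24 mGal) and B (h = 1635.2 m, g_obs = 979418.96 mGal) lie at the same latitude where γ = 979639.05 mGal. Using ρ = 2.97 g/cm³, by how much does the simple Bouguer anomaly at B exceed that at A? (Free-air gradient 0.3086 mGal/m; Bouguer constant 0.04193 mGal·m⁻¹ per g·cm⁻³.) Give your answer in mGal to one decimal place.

Δg_SB(A) = 979572.24 − 979639.05 + 0.3086×84.8 − 0.04193×2.97×84.8 = -51.20 mGal
Δg_SB(B) = 979418.96 − 979639.05 + 0.3086×1635.2 − 0.04193×2.97×1635.2 = 80.90 mGal
Difference = 80.90 − (-51.20) = 132.10 mGal

132.1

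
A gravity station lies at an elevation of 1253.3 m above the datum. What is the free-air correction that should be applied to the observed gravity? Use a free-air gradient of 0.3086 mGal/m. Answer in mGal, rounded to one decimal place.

386.8

Free-air correction = 0.3086 × 1253.3 = 386.8 mGal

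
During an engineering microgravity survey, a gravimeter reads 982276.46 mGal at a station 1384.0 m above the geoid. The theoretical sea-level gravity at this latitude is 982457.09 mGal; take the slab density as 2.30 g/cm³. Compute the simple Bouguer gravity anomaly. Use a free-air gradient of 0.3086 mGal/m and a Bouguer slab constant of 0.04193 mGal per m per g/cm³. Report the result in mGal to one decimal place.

113.0

Free-air correction = 0.3086 × 1384.0 = 427.10 mGal
Free-air anomaly = 982276.46 − 982457.09 + (427.10) = 246.47 mGal
Bouguer slab correction = 0.04193 × 2.30 × 1384.0 = 133.47 mGal
Simple Bouguer anomaly = 246.47 − (133.47) = 113.00 mGal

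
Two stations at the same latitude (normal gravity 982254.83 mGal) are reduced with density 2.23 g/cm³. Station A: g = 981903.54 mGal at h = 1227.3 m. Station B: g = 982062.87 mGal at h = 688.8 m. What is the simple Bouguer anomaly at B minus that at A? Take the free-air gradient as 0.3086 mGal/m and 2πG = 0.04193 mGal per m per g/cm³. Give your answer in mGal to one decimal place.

43.5

Δg_SB(A) = 981903.54 − 982254.83 + 0.3086×1227.3 − 0.04193×2.23×1227.3 = -87.30 mGal
Δg_SB(B) = 982062.87 − 982254.83 + 0.3086×688.8 − 0.04193×2.23×688.8 = -43.80 mGal
Difference = -43.80 − (-87.30) = 43.50 mGal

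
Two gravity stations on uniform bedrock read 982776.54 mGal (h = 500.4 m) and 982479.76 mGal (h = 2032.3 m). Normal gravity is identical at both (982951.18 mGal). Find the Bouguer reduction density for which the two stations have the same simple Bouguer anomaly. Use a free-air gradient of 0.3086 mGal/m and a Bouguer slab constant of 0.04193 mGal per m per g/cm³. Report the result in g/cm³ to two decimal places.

2.74

Δg_obs = 982479.76 − 982776.54 = -296.78 mGal over Δh = 2032.3 − 500.4 = 1531.9 m
Equal Bouguer anomalies ⇒ Δg_obs + (0.3086 − 0.04193ρ)·Δh = 0
0.3086 − 0.04193ρ = −Δg_obs/Δh = 0.19373
ρ = (0.3086 − 0.19373) / 0.04193 = 2.74 g/cm³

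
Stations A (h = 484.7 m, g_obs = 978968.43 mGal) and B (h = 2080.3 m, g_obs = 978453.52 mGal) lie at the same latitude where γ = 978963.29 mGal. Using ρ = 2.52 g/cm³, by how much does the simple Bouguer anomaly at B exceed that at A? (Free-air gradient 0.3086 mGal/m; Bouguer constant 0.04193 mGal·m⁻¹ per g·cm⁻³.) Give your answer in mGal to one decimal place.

Δg_SB(A) = 978968.43 − 978963.29 + 0.3086×484.7 − 0.04193×2.52×484.7 = 103.50 mGal
Δg_SB(B) = 978453.52 − 978963.29 + 0.3086×2080.3 − 0.04193×2.52×2080.3 = -87.60 mGal
Difference = -87.60 − (103.50) = -191.10 mGal

-191.1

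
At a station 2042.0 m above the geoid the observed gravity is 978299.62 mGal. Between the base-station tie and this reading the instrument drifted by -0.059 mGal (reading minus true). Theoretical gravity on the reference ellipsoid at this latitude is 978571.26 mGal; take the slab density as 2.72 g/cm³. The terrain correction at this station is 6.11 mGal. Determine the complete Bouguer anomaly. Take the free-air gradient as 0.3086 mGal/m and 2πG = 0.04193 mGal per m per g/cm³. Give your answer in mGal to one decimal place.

131.8

Drift-corrected reading = 978299.62 − (-0.059) = 978299.679 mGal
Free-air correction = 0.3086 × 2042.0 = 630.16 mGal
Free-air anomaly = 978299.679 − 978571.26 + (630.16) = 358.579 mGal
Bouguer slab correction = 0.04193 × 2.72 × 2042.0 = 232.89 mGal
Simple Bouguer anomaly = 358.579 − (232.89) = 125.689 mGal
Complete Bouguer anomaly = 125.689 + 6.11 = 131.799 mGal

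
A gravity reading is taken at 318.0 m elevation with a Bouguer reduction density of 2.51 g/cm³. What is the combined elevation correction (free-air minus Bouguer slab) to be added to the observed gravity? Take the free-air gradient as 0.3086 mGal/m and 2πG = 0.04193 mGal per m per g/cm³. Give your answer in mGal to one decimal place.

64.7

Combined gradient = 0.3086 − 0.04193 × 2.51 = 0.2033557 mGal/m
Combined elevation correction = 0.2033557 × 318.0 = 64.7 mGal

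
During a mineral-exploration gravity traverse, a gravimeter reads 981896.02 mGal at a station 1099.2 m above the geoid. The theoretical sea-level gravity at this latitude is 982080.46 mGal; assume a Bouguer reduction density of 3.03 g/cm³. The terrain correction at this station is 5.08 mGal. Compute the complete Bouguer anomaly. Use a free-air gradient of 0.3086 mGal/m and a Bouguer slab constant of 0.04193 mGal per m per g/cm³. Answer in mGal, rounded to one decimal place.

Free-air correction = 0.3086 × 1099.2 = 339.21 mGal
Free-air anomaly = 981896.02 − 982080.46 + (339.21) = 154.77 mGal
Bouguer slab correction = 0.04193 × 3.03 × 1099.2 = 139.65 mGal
Simple Bouguer anomaly = 154.77 − (139.65) = 15.12 mGal
Complete Bouguer anomaly = 15.12 + 5.08 = 20.20 mGal

20.2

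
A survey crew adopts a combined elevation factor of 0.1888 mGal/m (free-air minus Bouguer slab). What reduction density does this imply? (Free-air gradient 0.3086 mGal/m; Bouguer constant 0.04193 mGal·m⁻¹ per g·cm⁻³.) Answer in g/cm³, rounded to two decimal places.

2.86

0.1888 = 0.3086 − 0.04193 × ρ
ρ = (0.3086 − 0.1888) / 0.04193 = 2.86 g/cm³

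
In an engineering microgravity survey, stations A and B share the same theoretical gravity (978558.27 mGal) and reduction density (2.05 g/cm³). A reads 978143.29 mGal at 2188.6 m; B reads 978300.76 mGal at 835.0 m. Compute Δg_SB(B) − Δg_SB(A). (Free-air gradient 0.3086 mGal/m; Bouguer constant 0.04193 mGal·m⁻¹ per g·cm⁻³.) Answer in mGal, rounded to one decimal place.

Δg_SB(A) = 978143.29 − 978558.27 + 0.3086×2188.6 − 0.04193×2.05×2188.6 = 72.30 mGal
Δg_SB(B) = 978300.76 − 978558.27 + 0.3086×835.0 − 0.04193×2.05×835.0 = -71.60 mGal
Difference = -71.60 − (72.30) = -143.90 mGal

-143.9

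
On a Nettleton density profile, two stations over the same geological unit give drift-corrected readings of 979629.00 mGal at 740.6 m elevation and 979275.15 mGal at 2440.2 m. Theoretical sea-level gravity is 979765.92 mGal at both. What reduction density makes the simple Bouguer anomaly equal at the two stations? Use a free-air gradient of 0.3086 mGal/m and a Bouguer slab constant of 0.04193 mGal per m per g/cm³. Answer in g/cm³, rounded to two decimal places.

2.39

Δg_obs = 979275.15 − 979629.00 = -353.85 mGal over Δh = 2440.2 − 740.6 = 1699.6 m
Equal Bouguer anomalies ⇒ Δg_obs + (0.3086 − 0.04193ρ)·Δh = 0
0.3086 − 0.04193ρ = −Δg_obs/Δh = 0.20820
ρ = (0.3086 − 0.20820) / 0.04193 = 2.39 g/cm³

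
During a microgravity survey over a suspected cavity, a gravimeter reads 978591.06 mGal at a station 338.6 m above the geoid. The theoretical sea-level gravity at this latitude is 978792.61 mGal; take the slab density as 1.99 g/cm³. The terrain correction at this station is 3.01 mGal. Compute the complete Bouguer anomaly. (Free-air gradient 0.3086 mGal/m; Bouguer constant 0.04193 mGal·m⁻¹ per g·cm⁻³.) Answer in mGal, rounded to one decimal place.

Free-air correction = 0.3086 × 338.6 = 104.49 mGal
Free-air anomaly = 978591.06 − 978792.61 + (104.49) = -97.06 mGal
Bouguer slab correction = 0.04193 × 1.99 × 338.6 = 28.25 mGal
Simple Bouguer anomaly = -97.06 − (28.25) = -125.31 mGal
Complete Bouguer anomaly = -125.31 + 3.01 = -122.30 mGal

-122.3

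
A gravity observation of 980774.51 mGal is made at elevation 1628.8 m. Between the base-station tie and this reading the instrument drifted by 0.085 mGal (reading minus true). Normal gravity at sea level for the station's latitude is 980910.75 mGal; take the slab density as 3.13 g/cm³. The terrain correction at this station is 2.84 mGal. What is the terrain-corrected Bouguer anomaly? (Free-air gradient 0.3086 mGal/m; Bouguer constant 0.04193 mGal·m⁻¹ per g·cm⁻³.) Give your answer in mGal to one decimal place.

Drift-corrected reading = 980774.51 − (0.085) = 980774.425 mGal
Free-air correction = 0.3086 × 1628.8 = 502.65 mGal
Free-air anomaly = 980774.425 − 980910.75 + (502.65) = 366.325 mGal
Bouguer slab correction = 0.04193 × 3.13 × 1628.8 = 213.77 mGal
Simple Bouguer anomaly = 366.325 − (213.77) = 152.555 mGal
Complete Bouguer anomaly = 152.555 + 2.84 = 155.395 mGal

155.4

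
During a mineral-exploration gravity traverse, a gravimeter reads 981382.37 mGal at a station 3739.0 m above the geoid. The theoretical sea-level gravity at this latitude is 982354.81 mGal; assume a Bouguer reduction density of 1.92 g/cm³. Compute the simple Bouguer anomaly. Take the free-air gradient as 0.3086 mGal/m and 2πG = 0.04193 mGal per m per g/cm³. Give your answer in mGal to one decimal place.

Free-air correction = 0.3086 × 3739.0 = 1153.86 mGal
Free-air anomaly = 981382.37 − 982354.81 + (1153.86) = 181.42 mGal
Bouguer slab correction = 0.04193 × 1.92 × 3739.0 = 301.01 mGal
Simple Bouguer anomaly = 181.42 − (301.01) = -119.59 mGal

-119.6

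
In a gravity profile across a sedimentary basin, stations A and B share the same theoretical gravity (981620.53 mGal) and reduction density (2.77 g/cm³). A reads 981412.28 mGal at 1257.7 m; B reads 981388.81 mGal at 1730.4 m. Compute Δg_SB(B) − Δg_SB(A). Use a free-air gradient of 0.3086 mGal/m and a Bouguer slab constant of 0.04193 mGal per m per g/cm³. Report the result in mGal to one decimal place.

Δg_SB(A) = 981412.28 − 981620.53 + 0.3086×1257.7 − 0.04193×2.77×1257.7 = 33.80 mGal
Δg_SB(B) = 981388.81 − 981620.53 + 0.3086×1730.4 − 0.04193×2.77×1730.4 = 101.30 mGal
Difference = 101.30 − (33.80) = 67.50 mGal

67.5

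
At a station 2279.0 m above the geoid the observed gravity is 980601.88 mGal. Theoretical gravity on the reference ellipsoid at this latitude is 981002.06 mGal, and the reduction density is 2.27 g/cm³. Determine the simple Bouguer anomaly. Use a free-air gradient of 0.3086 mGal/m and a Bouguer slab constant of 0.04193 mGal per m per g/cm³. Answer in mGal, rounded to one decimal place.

Free-air correction = 0.3086 × 2279.0 = 703.30 mGal
Free-air anomaly = 980601.88 − 981002.06 + (703.30) = 303.12 mGal
Bouguer slab correction = 0.04193 × 2.27 × 2279.0 = 216.92 mGal
Simple Bouguer anomaly = 303.12 − (216.92) = 86.20 mGal

86.2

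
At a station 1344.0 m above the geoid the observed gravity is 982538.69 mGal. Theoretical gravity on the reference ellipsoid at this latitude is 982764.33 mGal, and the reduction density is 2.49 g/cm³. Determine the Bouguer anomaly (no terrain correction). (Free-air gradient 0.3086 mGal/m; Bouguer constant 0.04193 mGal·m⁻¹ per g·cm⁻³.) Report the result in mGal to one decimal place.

48.8

Free-air correction = 0.3086 × 1344.0 = 414.76 mGal
Free-air anomaly = 982538.69 − 982764.33 + (414.76) = 189.12 mGal
Bouguer slab correction = 0.04193 × 2.49 × 1344.0 = 140.32 mGal
Simple Bouguer anomaly = 189.12 − (140.32) = 48.80 mGal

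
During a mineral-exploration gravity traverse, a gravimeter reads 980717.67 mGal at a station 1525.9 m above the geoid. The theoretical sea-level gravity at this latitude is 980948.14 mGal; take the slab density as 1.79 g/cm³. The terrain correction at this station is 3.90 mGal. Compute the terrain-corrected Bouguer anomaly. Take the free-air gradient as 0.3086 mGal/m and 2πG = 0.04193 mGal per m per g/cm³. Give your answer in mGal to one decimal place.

129.8

Free-air correction = 0.3086 × 1525.9 = 470.89 mGal
Free-air anomaly = 980717.67 − 980948.14 + (470.89) = 240.42 mGal
Bouguer slab correction = 0.04193 × 1.79 × 1525.9 = 114.53 mGal
Simple Bouguer anomaly = 240.42 − (114.53) = 125.89 mGal
Complete Bouguer anomaly = 125.89 + 3.90 = 129.79 mGal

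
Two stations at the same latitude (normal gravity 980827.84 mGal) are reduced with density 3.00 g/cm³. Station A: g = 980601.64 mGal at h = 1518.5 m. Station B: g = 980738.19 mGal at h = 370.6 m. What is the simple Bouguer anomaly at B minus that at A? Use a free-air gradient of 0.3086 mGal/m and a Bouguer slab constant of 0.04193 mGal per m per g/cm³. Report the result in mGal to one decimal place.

Δg_SB(A) = 980601.64 − 980827.84 + 0.3086×1518.5 − 0.04193×3.00×1518.5 = 51.40 mGal
Δg_SB(B) = 980738.19 − 980827.84 + 0.3086×370.6 − 0.04193×3.00×370.6 = -21.90 mGal
Difference = -21.90 − (51.40) = -73.30 mGal

-73.3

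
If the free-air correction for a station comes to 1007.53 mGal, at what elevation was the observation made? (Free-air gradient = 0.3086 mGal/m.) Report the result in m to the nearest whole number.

3265

h = 1007.53 / 0.3086 = 3264.84 m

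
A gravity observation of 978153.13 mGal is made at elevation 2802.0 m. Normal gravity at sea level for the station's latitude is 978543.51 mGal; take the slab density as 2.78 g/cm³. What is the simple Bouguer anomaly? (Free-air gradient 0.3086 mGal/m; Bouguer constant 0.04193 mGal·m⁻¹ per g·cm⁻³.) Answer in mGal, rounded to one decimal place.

147.7

Free-air correction = 0.3086 × 2802.0 = 864.70 mGal
Free-air anomaly = 978153.13 − 978543.51 + (864.70) = 474.32 mGal
Bouguer slab correction = 0.04193 × 2.78 × 2802.0 = 326.62 mGal
Simple Bouguer anomaly = 474.32 − (326.62) = 147.70 mGal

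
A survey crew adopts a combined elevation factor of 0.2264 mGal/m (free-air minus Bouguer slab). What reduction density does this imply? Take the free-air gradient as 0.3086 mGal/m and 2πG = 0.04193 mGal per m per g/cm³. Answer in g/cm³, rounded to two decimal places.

0.2264 = 0.3086 − 0.04193 × ρ
ρ = (0.3086 − 0.2264) / 0.04193 = 1.96 g/cm³

1.96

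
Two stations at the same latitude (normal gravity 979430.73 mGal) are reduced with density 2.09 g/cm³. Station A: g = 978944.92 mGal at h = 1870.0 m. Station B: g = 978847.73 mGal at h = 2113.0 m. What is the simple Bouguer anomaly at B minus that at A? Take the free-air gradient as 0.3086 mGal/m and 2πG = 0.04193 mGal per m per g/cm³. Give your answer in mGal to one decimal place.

-43.5

Δg_SB(A) = 978944.92 − 979430.73 + 0.3086×1870.0 − 0.04193×2.09×1870.0 = -72.60 mGal
Δg_SB(B) = 978847.73 − 979430.73 + 0.3086×2113.0 − 0.04193×2.09×2113.0 = -116.10 mGal
Difference = -116.10 − (-72.60) = -43.50 mGal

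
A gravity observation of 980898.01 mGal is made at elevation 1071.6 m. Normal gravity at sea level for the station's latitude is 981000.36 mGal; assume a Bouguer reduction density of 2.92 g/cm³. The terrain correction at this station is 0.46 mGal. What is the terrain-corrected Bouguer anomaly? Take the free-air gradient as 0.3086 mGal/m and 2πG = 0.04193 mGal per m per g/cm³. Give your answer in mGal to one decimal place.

97.6

Free-air correction = 0.3086 × 1071.6 = 330.70 mGal
Free-air anomaly = 980898.01 − 981000.36 + (330.70) = 228.35 mGal
Bouguer slab correction = 0.04193 × 2.92 × 1071.6 = 131.20 mGal
Simple Bouguer anomaly = 228.35 − (131.20) = 97.15 mGal
Complete Bouguer anomaly = 97.15 + 0.46 = 97.61 mGal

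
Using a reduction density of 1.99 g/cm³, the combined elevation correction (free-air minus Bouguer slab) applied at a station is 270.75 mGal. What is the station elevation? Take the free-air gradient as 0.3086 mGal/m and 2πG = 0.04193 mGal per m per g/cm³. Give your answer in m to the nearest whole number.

1202

Combined gradient = 0.3086 − 0.04193 × 1.99 = 0.2251593 mGal/m
h = 270.75 / 0.2251593 = 1202.48 m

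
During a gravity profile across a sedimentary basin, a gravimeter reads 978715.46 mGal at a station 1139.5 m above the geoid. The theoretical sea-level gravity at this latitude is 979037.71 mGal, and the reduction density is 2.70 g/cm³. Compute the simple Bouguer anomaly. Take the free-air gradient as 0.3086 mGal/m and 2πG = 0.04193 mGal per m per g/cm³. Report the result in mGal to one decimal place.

-99.6

Free-air correction = 0.3086 × 1139.5 = 351.65 mGal
Free-air anomaly = 978715.46 − 979037.71 + (351.65) = 29.40 mGal
Bouguer slab correction = 0.04193 × 2.70 × 1139.5 = 129.00 mGal
Simple Bouguer anomaly = 29.40 − (129.00) = -99.60 mGal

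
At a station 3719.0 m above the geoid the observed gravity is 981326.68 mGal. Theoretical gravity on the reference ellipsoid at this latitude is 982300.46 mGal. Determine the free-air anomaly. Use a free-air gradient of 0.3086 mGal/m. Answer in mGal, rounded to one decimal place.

Free-air correction = 0.3086 × 3719.0 = 1147.68 mGal
Free-air anomaly = 981326.68 − 982300.46 + (1147.68) = 173.90 mGal

173.9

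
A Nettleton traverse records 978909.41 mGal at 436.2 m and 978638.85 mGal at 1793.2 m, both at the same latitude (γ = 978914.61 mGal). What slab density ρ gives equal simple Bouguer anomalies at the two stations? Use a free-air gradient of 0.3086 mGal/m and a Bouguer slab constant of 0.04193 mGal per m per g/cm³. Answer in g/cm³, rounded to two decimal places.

2.60

Δg_obs = 978638.85 − 978909.41 = -270.56 mGal over Δh = 1793.2 − 436.2 = 1357.0 m
Equal Bouguer anomalies ⇒ Δg_obs + (0.3086 − 0.04193ρ)·Δh = 0
0.3086 − 0.04193ρ = −Δg_obs/Δh = 0.19938
ρ = (0.3086 − 0.19938) / 0.04193 = 2.60 g/cm³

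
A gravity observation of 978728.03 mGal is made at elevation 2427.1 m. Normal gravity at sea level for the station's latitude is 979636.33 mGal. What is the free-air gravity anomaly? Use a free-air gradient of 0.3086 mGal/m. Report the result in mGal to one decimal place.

-159.3

Free-air correction = 0.3086 × 2427.1 = 749.00 mGal
Free-air anomaly = 978728.03 − 979636.33 + (749.00) = -159.30 mGal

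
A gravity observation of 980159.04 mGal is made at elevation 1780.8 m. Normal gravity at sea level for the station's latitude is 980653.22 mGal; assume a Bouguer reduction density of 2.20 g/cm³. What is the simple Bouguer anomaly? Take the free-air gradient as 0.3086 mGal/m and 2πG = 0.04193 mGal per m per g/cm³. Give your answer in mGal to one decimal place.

Free-air correction = 0.3086 × 1780.8 = 549.55 mGal
Free-air anomaly = 980159.04 − 980653.22 + (549.55) = 55.37 mGal
Bouguer slab correction = 0.04193 × 2.20 × 1780.8 = 164.27 mGal
Simple Bouguer anomaly = 55.37 − (164.27) = -108.90 mGal

-108.9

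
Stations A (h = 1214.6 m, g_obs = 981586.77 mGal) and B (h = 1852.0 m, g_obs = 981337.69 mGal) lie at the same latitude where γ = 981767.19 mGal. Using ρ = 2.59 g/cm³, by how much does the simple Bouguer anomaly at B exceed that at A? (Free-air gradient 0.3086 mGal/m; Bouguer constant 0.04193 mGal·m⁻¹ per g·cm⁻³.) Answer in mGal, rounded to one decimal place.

Δg_SB(A) = 981586.77 − 981767.19 + 0.3086×1214.6 − 0.04193×2.59×1214.6 = 62.50 mGal
Δg_SB(B) = 981337.69 − 981767.19 + 0.3086×1852.0 − 0.04193×2.59×1852.0 = -59.10 mGal
Difference = -59.10 − (62.50) = -121.60 mGal

-121.6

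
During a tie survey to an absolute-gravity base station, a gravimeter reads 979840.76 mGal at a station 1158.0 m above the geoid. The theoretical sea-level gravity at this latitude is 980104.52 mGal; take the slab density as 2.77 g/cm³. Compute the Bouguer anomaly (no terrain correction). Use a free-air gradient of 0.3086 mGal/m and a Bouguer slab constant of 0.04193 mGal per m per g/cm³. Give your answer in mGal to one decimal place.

Free-air correction = 0.3086 × 1158.0 = 357.36 mGal
Free-air anomaly = 979840.76 − 980104.52 + (357.36) = 93.60 mGal
Bouguer slab correction = 0.04193 × 2.77 × 1158.0 = 134.50 mGal
Simple Bouguer anomaly = 93.60 − (134.50) = -40.90 mGal

-40.9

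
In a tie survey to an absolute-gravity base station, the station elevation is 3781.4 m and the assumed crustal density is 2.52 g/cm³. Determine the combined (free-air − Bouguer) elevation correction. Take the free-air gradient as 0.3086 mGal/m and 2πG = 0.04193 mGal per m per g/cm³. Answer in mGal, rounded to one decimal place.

767.4

Combined gradient = 0.3086 − 0.04193 × 2.52 = 0.2029364 mGal/m
Combined elevation correction = 0.2029364 × 3781.4 = 767.4 mGal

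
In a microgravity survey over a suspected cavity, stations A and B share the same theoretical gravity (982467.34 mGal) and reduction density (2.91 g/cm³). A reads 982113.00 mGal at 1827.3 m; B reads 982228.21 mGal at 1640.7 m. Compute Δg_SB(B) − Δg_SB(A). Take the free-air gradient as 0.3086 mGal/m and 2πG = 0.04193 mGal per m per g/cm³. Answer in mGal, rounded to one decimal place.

Δg_SB(A) = 982113.00 − 982467.34 + 0.3086×1827.3 − 0.04193×2.91×1827.3 = -13.40 mGal
Δg_SB(B) = 982228.21 − 982467.34 + 0.3086×1640.7 − 0.04193×2.91×1640.7 = 67.00 mGal
Difference = 67.00 − (-13.40) = 80.40 mGal

80.4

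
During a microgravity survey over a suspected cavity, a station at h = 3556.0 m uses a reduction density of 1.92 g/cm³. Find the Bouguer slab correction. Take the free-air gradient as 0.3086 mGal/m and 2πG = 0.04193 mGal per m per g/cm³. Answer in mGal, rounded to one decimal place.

Bouguer slab correction = 0.04193 × 1.92 × 3556.0 = 286.3 mGal

286.3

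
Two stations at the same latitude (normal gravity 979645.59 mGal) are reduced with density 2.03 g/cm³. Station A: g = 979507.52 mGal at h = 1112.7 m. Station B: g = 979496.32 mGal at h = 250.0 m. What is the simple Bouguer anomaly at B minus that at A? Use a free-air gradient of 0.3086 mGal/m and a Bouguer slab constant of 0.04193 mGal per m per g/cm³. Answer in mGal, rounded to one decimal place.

-204.0

Δg_SB(A) = 979507.52 − 979645.59 + 0.3086×1112.7 − 0.04193×2.03×1112.7 = 110.60 mGal
Δg_SB(B) = 979496.32 − 979645.59 + 0.3086×250.0 − 0.04193×2.03×250.0 = -93.40 mGal
Difference = -93.40 − (110.60) = -204.00 mGal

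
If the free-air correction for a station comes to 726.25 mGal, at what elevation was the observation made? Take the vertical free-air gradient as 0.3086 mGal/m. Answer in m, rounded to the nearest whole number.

h = 726.25 / 0.3086 = 2353.37 m

2353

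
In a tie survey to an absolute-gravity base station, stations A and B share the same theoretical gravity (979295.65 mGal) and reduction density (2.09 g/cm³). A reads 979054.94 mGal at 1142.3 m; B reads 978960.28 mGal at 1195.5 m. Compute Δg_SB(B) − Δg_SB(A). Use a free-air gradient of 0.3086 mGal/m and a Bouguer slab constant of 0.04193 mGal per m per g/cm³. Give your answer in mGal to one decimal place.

-82.9

Δg_SB(A) = 979054.94 − 979295.65 + 0.3086×1142.3 − 0.04193×2.09×1142.3 = 11.70 mGal
Δg_SB(B) = 978960.28 − 979295.65 + 0.3086×1195.5 − 0.04193×2.09×1195.5 = -71.20 mGal
Difference = -71.20 − (11.70) = -82.90 mGal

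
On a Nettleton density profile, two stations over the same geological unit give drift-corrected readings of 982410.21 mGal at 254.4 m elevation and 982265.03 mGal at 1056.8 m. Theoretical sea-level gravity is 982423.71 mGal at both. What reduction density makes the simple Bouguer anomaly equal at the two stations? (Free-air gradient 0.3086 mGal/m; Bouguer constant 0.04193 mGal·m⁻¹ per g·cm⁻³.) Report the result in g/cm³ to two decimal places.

3.04

Δg_obs = 982265.03 − 982410.21 = -145.18 mGal over Δh = 1056.8 − 254.4 = 802.4 m
Equal Bouguer anomalies ⇒ Δg_obs + (0.3086 − 0.04193ρ)·Δh = 0
0.3086 − 0.04193ρ = −Δg_obs/Δh = 0.18093
ρ = (0.3086 − 0.18093) / 0.04193 = 3.04 g/cm³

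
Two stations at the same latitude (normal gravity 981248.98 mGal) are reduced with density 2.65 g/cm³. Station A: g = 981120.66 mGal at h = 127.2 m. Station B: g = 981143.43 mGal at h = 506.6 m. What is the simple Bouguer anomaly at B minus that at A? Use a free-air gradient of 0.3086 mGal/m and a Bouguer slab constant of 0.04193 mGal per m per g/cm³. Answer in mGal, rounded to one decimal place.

97.7

Δg_SB(A) = 981120.66 − 981248.98 + 0.3086×127.2 − 0.04193×2.65×127.2 = -103.20 mGal
Δg_SB(B) = 981143.43 − 981248.98 + 0.3086×506.6 − 0.04193×2.65×506.6 = -5.50 mGal
Difference = -5.50 − (-103.20) = 97.70 mGal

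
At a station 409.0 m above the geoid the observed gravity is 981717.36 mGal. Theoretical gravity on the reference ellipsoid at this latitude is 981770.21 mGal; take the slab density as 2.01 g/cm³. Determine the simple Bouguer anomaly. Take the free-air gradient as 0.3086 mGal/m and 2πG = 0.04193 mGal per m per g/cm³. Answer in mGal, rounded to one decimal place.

Free-air correction = 0.3086 × 409.0 = 126.22 mGal
Free-air anomaly = 981717.36 − 981770.21 + (126.22) = 73.37 mGal
Bouguer slab correction = 0.04193 × 2.01 × 409.0 = 34.47 mGal
Simple Bouguer anomaly = 73.37 − (34.47) = 38.90 mGal

38.9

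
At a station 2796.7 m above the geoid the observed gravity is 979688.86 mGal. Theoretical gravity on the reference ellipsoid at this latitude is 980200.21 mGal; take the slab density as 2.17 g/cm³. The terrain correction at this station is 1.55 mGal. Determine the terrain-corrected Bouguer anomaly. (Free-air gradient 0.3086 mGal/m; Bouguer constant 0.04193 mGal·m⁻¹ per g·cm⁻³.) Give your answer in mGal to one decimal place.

Free-air correction = 0.3086 × 2796.7 = 863.06 mGal
Free-air anomaly = 979688.86 − 980200.21 + (863.06) = 351.71 mGal
Bouguer slab correction = 0.04193 × 2.17 × 2796.7 = 254.47 mGal
Simple Bouguer anomaly = 351.71 − (254.47) = 97.24 mGal
Complete Bouguer anomaly = 97.24 + 1.55 = 98.79 mGal

98.8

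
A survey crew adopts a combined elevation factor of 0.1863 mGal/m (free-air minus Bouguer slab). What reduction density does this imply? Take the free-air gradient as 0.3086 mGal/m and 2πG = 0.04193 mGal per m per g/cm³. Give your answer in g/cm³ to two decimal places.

0.1863 = 0.3086 − 0.04193 × ρ
ρ = (0.3086 − 0.1863) / 0.04193 = 2.92 g/cm³

2.92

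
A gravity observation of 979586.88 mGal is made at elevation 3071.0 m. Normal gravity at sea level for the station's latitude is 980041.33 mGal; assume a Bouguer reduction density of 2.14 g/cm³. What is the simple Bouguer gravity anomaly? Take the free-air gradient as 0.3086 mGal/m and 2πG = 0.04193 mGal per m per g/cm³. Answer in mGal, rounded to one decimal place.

217.7

Free-air correction = 0.3086 × 3071.0 = 947.71 mGal
Free-air anomaly = 979586.88 − 980041.33 + (947.71) = 493.26 mGal
Bouguer slab correction = 0.04193 × 2.14 × 3071.0 = 275.56 mGal
Simple Bouguer anomaly = 493.26 − (275.56) = 217.70 mGal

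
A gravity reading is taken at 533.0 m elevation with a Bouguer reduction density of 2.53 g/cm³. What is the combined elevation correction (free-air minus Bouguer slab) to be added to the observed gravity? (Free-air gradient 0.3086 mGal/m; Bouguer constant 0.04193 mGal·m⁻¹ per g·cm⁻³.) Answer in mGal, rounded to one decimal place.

Combined gradient = 0.3086 − 0.04193 × 2.53 = 0.2025171 mGal/m
Combined elevation correction = 0.2025171 × 533.0 = 107.9 mGal

107.9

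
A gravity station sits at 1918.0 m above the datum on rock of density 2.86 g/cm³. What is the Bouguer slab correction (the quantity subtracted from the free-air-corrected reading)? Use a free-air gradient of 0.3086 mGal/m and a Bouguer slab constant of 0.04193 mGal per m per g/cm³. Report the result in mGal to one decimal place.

230.0

Bouguer slab correction = 0.04193 × 2.86 × 1918.0 = 230.0 mGal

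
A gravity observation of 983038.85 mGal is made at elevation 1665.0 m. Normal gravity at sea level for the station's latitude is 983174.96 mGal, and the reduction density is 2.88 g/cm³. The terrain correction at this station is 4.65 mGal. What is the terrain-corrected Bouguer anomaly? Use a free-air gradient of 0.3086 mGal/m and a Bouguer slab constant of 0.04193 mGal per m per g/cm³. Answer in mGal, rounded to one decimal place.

181.3

Free-air correction = 0.3086 × 1665.0 = 513.82 mGal
Free-air anomaly = 983038.85 − 983174.96 + (513.82) = 377.71 mGal
Bouguer slab correction = 0.04193 × 2.88 × 1665.0 = 201.06 mGal
Simple Bouguer anomaly = 377.71 − (201.06) = 176.65 mGal
Complete Bouguer anomaly = 176.65 + 4.65 = 181.30 mGal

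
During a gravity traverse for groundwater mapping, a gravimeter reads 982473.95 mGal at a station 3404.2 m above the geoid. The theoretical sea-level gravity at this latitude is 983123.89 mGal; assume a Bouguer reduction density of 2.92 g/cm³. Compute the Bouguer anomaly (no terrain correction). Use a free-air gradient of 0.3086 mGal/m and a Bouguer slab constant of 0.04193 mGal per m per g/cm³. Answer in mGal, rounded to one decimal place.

-16.2

Free-air correction = 0.3086 × 3404.2 = 1050.54 mGal
Free-air anomaly = 982473.95 − 983123.89 + (1050.54) = 400.60 mGal
Bouguer slab correction = 0.04193 × 2.92 × 3404.2 = 416.80 mGal
Simple Bouguer anomaly = 400.60 − (416.80) = -16.20 mGal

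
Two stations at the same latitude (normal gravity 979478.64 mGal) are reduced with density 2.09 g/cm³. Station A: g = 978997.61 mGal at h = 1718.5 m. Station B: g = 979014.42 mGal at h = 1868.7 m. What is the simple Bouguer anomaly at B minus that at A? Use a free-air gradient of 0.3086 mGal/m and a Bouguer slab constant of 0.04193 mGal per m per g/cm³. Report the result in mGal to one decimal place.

Δg_SB(A) = 978997.61 − 979478.64 + 0.3086×1718.5 − 0.04193×2.09×1718.5 = -101.30 mGal
Δg_SB(B) = 979014.42 − 979478.64 + 0.3086×1868.7 − 0.04193×2.09×1868.7 = -51.30 mGal
Difference = -51.30 − (-101.30) = 50.00 mGal

50.0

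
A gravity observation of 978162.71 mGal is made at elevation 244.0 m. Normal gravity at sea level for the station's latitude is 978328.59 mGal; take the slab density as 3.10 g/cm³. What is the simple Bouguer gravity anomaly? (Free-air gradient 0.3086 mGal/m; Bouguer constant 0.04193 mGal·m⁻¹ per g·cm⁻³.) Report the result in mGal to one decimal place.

-122.3

Free-air correction = 0.3086 × 244.0 = 75.30 mGal
Free-air anomaly = 978162.71 − 978328.59 + (75.30) = -90.58 mGal
Bouguer slab correction = 0.04193 × 3.10 × 244.0 = 31.72 mGal
Simple Bouguer anomaly = -90.58 − (31.72) = -122.30 mGal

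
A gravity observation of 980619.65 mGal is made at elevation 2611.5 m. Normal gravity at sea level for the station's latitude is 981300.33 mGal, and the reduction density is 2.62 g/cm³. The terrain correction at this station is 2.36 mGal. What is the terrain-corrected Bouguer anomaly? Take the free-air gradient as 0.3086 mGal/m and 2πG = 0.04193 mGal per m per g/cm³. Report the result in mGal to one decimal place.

-159.3

Free-air correction = 0.3086 × 2611.5 = 805.91 mGal
Free-air anomaly = 980619.65 − 981300.33 + (805.91) = 125.23 mGal
Bouguer slab correction = 0.04193 × 2.62 × 2611.5 = 286.89 mGal
Simple Bouguer anomaly = 125.23 − (286.89) = -161.66 mGal
Complete Bouguer anomaly = -161.66 + 2.36 = -159.30 mGal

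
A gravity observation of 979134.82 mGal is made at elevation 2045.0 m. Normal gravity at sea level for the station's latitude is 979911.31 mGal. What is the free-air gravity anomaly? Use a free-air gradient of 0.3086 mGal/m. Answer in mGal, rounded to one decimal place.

Free-air correction = 0.3086 × 2045.0 = 631.09 mGal
Free-air anomaly = 979134.82 − 979911.31 + (631.09) = -145.40 mGal

-145.4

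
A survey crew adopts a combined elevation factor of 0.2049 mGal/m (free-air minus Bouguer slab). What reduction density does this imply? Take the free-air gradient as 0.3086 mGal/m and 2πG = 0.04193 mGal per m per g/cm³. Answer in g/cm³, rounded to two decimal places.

0.2049 = 0.3086 − 0.04193 × ρ
ρ = (0.3086 − 0.2049) / 0.04193 = 2.47 g/cm³

2.47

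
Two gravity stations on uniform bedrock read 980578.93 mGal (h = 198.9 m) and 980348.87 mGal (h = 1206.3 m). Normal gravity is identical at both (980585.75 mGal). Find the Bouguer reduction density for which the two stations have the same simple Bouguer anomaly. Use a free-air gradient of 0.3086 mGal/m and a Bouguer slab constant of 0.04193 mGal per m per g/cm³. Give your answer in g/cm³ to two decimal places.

1.91

Δg_obs = 980348.87 − 980578.93 = -230.06 mGal over Δh = 1206.3 − 198.9 = 1007.4 m
Equal Bouguer anomalies ⇒ Δg_obs + (0.3086 − 0.04193ρ)·Δh = 0
0.3086 − 0.04193ρ = −Δg_obs/Δh = 0.22837
ρ = (0.3086 − 0.22837) / 0.04193 = 1.91 g/cm³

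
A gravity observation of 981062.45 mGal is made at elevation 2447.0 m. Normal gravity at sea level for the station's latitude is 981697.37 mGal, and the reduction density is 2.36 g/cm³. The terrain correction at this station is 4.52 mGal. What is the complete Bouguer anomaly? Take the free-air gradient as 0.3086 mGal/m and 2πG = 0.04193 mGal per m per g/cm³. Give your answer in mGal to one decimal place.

Free-air correction = 0.3086 × 2447.0 = 755.14 mGal
Free-air anomaly = 981062.45 − 981697.37 + (755.14) = 120.22 mGal
Bouguer slab correction = 0.04193 × 2.36 × 2447.0 = 242.14 mGal
Simple Bouguer anomaly = 120.22 − (242.14) = -121.92 mGal
Complete Bouguer anomaly = -121.92 + 4.52 = -117.40 mGal

-117.4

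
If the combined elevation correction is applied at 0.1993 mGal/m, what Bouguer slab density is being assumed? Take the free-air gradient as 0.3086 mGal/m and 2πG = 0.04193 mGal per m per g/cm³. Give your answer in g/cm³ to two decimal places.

2.61

0.1993 = 0.3086 − 0.04193 × ρ
ρ = (0.3086 − 0.1993) / 0.04193 = 2.61 g/cm³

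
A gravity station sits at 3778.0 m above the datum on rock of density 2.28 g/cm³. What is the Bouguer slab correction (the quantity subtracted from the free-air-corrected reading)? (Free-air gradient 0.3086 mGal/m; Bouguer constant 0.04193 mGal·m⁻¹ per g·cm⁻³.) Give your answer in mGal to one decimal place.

Bouguer slab correction = 0.04193 × 2.28 × 3778.0 = 361.2 mGal

361.2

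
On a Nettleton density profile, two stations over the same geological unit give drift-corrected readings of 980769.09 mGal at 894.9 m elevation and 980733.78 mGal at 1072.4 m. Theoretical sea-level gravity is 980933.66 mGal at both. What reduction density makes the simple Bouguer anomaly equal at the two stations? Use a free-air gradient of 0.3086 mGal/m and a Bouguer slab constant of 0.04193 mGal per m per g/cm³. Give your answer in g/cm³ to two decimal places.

2.62

Δg_obs = 980733.78 − 980769.09 = -35.31 mGal over Δh = 1072.4 − 894.9 = 177.5 m
Equal Bouguer anomalies ⇒ Δg_obs + (0.3086 − 0.04193ρ)·Δh = 0
0.3086 − 0.04193ρ = −Δg_obs/Δh = 0.19893
ρ = (0.3086 − 0.19893) / 0.04193 = 2.62 g/cm³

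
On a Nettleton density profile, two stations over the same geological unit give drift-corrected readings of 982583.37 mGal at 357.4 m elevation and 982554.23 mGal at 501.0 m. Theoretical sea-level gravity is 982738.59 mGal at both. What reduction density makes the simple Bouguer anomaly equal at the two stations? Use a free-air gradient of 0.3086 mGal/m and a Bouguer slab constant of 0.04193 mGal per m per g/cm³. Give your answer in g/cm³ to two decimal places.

2.52

Δg_obs = 982554.23 − 982583.37 = -29.14 mGal over Δh = 501.0 − 357.4 = 143.6 m
Equal Bouguer anomalies ⇒ Δg_obs + (0.3086 − 0.04193ρ)·Δh = 0
0.3086 − 0.04193ρ = −Δg_obs/Δh = 0.20292
ρ = (0.3086 − 0.20292) / 0.04193 = 2.52 g/cm³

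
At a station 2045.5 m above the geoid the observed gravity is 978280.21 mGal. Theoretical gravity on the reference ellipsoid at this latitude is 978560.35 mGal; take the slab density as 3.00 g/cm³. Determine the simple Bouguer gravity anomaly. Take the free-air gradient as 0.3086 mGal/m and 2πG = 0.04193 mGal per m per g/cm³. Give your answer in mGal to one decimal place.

93.8

Free-air correction = 0.3086 × 2045.5 = 631.24 mGal
Free-air anomaly = 978280.21 − 978560.35 + (631.24) = 351.10 mGal
Bouguer slab correction = 0.04193 × 3.00 × 2045.5 = 257.30 mGal
Simple Bouguer anomaly = 351.10 − (257.30) = 93.80 mGal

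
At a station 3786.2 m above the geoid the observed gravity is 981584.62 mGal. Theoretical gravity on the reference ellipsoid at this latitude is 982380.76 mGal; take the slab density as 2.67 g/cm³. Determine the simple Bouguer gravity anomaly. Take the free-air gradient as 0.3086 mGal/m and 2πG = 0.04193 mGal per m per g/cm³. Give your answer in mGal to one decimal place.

-51.6

Free-air correction = 0.3086 × 3786.2 = 1168.42 mGal
Free-air anomaly = 981584.62 − 982380.76 + (1168.42) = 372.28 mGal
Bouguer slab correction = 0.04193 × 2.67 × 3786.2 = 423.88 mGal
Simple Bouguer anomaly = 372.28 − (423.88) = -51.60 mGal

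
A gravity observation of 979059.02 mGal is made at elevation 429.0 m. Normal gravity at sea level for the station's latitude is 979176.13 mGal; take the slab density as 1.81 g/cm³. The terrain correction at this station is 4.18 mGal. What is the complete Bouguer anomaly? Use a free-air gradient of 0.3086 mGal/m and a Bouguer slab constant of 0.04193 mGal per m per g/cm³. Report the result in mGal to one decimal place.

-13.1

Free-air correction = 0.3086 × 429.0 = 132.39 mGal
Free-air anomaly = 979059.02 − 979176.13 + (132.39) = 15.28 mGal
Bouguer slab correction = 0.04193 × 1.81 × 429.0 = 32.56 mGal
Simple Bouguer anomaly = 15.28 − (32.56) = -17.28 mGal
Complete Bouguer anomaly = -17.28 + 4.18 = -13.10 mGal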